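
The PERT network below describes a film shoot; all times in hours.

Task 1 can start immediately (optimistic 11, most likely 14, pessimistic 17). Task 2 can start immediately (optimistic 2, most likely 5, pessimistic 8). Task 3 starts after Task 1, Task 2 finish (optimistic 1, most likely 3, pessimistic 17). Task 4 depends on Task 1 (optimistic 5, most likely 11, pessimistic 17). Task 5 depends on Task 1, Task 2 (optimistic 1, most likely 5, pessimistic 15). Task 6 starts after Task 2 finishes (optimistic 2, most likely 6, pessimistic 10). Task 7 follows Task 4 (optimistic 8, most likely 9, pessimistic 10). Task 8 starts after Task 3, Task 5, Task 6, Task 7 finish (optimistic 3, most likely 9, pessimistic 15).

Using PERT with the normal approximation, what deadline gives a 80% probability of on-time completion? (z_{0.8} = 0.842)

45.5 hours

te_Task 1 = (11 + 4·14 + 17)/6 = 84/6 = 14; σ²_Task 1 = ((17−11)/6)² = 1.000
te_Task 2 = (2 + 4·5 + 8)/6 = 30/6 = 5; σ²_Task 2 = ((8−2)/6)² = 1.000
te_Task 3 = (1 + 4·3 + 17)/6 = 30/6 = 5; σ²_Task 3 = ((17−1)/6)² = 7.111
te_Task 4 = (5 + 4·11 + 17)/6 = 66/6 = 11; σ²_Task 4 = ((17−5)/6)² = 4.000
te_Task 5 = (1 + 4·5 + 15)/6 = 36/6 = 6; σ²_Task 5 = ((15−1)/6)² = 5.444
te_Task 6 = (2 + 4·6 + 10)/6 = 36/6 = 6; σ²_Task 6 = ((10−2)/6)² = 1.778
te_Task 7 = (8 + 4·9 + 10)/6 = 54/6 = 9; σ²_Task 7 = ((10−8)/6)² = 0.111
te_Task 8 = (3 + 4·9 + 15)/6 = 54/6 = 9; σ²_Task 8 = ((15−3)/6)² = 4.000

Forward pass:
ES_Task 1 = 0; EF_Task 1 = 14
ES_Task 2 = 0; EF_Task 2 = 5
ES_Task 3 = max(EF_Task 1=14, EF_Task 2=5) = 14; EF_Task 3 = 14+5 = 19
ES_Task 4 = 14; EF_Task 4 = 14+11 = 25
ES_Task 5 = max(EF_Task 1=14, EF_Task 2=5) = 14; EF_Task 5 = 14+6 = 20
ES_Task 6 = 5; EF_Task 6 = 5+6 = 11
ES_Task 7 = 25; EF_Task 7 = 25+9 = 34
ES_Task 8 = max(EF_Task 3=19, EF_Task 5=20, EF_Task 6=11, EF_Task 7=34) = 34; EF_Task 8 = 34+9 = 43
Expected project duration μ = 43 hours. Critical path: Task 1 → Task 4 → Task 7 → Task 8.

Variance along critical path = 1.000 + 4.000 + 0.111 + 4.000 = 9.111; σ = 3.018 hours.
D = μ + z·σ = 43 + 0.842·3.018 = 45.5 hours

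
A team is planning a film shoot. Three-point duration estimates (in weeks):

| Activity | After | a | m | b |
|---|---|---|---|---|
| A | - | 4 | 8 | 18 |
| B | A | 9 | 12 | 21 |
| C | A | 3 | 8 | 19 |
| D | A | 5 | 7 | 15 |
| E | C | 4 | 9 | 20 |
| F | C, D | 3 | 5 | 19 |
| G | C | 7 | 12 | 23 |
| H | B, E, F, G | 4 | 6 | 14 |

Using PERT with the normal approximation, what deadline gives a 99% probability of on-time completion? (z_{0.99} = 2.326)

te_A = (4 + 4·8 + 18)/6 = 54/6 = 9; σ²_A = ((18−4)/6)² = 5.444
te_B = (9 + 4·12 + 21)/6 = 78/6 = 13; σ²_B = ((21−9)/6)² = 4.000
te_C = (3 + 4·8 + 19)/6 = 54/6 = 9; σ²_C = ((19−3)/6)² = 7.111
te_D = (5 + 4·7 + 15)/6 = 48/6 = 8; σ²_D = ((15−5)/6)² = 2.778
te_E = (4 + 4·9 + 20)/6 = 60/6 = 10; σ²_E = ((20−4)/6)² = 7.111
te_F = (3 + 4·5 + 19)/6 = 42/6 = 7; σ²_F = ((19−3)/6)² = 7.111
te_G = (7 + 4·12 + 23)/6 = 78/6 = 13; σ²_G = ((23−7)/6)² = 7.111
te_H = (4 + 4·6 + 14)/6 = 42/6 = 7; σ²_H = ((14−4)/6)² = 2.778

Forward pass:
ES_A = 0; EF_A = 9
ES_B = 9; EF_B = 9+13 = 22
ES_C = 9; EF_C = 9+9 = 18
ES_D = 9; EF_D = 9+8 = 17
ES_E = 18; EF_E = 18+10 = 28
ES_F = max(EF_C=18, EF_D=17) = 18; EF_F = 18+7 = 25
ES_G = 18; EF_G = 18+13 = 31
ES_H = max(EF_B=22, EF_E=28, EF_F=25, EF_G=31) = 31; EF_H = 31+7 = 38
Expected project duration μ = 38 weeks. Critical path: A → C → G → H.

Variance along critical path = 5.444 + 7.111 + 7.111 + 2.778 = 22.444; σ = 4.738 weeks.
D = μ + z·σ = 38 + 2.326·4.738 = 49.0 weeks

49.0 weeks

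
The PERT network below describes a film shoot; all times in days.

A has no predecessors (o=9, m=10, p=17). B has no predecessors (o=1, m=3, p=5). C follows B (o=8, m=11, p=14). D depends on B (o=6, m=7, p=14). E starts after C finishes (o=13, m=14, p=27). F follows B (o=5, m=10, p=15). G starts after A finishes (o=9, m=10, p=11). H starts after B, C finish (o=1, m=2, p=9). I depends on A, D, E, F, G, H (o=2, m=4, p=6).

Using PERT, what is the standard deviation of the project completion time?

2.71 days

te_A = (9 + 4·10 + 17)/6 = 66/6 = 11; σ²_A = ((17−9)/6)² = 1.778
te_B = (1 + 4·3 + 5)/6 = 18/6 = 3; σ²_B = ((5−1)/6)² = 0.444
te_C = (8 + 4·11 + 14)/6 = 66/6 = 11; σ²_C = ((14−8)/6)² = 1.000
te_D = (6 + 4·7 + 14)/6 = 48/6 = 8; σ²_D = ((14−6)/6)² = 1.778
te_E = (13 + 4·14 + 27)/6 = 96/6 = 16; σ²_E = ((27−13)/6)² = 5.444
te_F = (5 + 4·10 + 15)/6 = 60/6 = 10; σ²_F = ((15−5)/6)² = 2.778
te_G = (9 + 4·10 + 11)/6 = 60/6 = 10; σ²_G = ((11−9)/6)² = 0.111
te_H = (1 + 4·2 + 9)/6 = 18/6 = 3; σ²_H = ((9−1)/6)² = 1.778
te_I = (2 + 4·4 + 6)/6 = 24/6 = 4; σ²_I = ((6−2)/6)² = 0.444

Forward pass:
ES_A = 0; EF_A = 11
ES_B = 0; EF_B = 3
ES_C = 3; EF_C = 3+11 = 14
ES_D = 3; EF_D = 3+8 = 11
ES_E = 14; EF_E = 14+16 = 30
ES_F = 3; EF_F = 3+10 = 13
ES_G = 11; EF_G = 11+10 = 21
ES_H = max(EF_B=3, EF_C=14) = 14; EF_H = 14+3 = 17
ES_I = max(EF_A=11, EF_D=11, EF_E=30, EF_F=13, EF_G=21, EF_H=17) = 30; EF_I = 30+4 = 34
Expected project duration μ = 34 days. Critical path: B → C → E → I.

Variance along critical path = 0.444 + 1.000 + 5.444 + 0.444 = 7.333
σ = √7.333 = 2.708 days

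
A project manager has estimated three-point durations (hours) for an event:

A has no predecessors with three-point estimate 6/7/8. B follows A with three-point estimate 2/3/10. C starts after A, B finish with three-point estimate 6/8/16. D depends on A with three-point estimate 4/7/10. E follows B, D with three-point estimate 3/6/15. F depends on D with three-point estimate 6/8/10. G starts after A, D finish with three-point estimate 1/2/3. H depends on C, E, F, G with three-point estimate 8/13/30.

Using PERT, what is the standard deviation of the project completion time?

3.87 hours

te_A = (6 + 4·7 + 8)/6 = 42/6 = 7; σ²_A = ((8−6)/6)² = 0.111
te_B = (2 + 4·3 + 10)/6 = 24/6 = 4; σ²_B = ((10−2)/6)² = 1.778
te_C = (6 + 4·8 + 16)/6 = 54/6 = 9; σ²_C = ((16−6)/6)² = 2.778
te_D = (4 + 4·7 + 10)/6 = 42/6 = 7; σ²_D = ((10−4)/6)² = 1.000
te_E = (3 + 4·6 + 15)/6 = 42/6 = 7; σ²_E = ((15−3)/6)² = 4.000
te_F = (6 + 4·8 + 10)/6 = 48/6 = 8; σ²_F = ((10−6)/6)² = 0.444
te_G = (1 + 4·2 + 3)/6 = 12/6 = 2; σ²_G = ((3−1)/6)² = 0.111
te_H = (8 + 4·13 + 30)/6 = 90/6 = 15; σ²_H = ((30−8)/6)² = 13.444

Forward pass:
ES_A = 0; EF_A = 7
ES_B = 7; EF_B = 7+4 = 11
ES_C = max(EF_A=7, EF_B=11) = 11; EF_C = 11+9 = 20
ES_D = 7; EF_D = 7+7 = 14
ES_E = max(EF_B=11, EF_D=14) = 14; EF_E = 14+7 = 21
ES_F = 14; EF_F = 14+8 = 22
ES_G = max(EF_A=7, EF_D=14) = 14; EF_G = 14+2 = 16
ES_H = max(EF_C=20, EF_E=21, EF_F=22, EF_G=16) = 22; EF_H = 22+15 = 37
Expected project duration μ = 37 hours. Critical path: A → D → F → H.

Variance along critical path = 0.111 + 1.000 + 0.444 + 13.444 = 15.000
σ = √15.000 = 3.873 hours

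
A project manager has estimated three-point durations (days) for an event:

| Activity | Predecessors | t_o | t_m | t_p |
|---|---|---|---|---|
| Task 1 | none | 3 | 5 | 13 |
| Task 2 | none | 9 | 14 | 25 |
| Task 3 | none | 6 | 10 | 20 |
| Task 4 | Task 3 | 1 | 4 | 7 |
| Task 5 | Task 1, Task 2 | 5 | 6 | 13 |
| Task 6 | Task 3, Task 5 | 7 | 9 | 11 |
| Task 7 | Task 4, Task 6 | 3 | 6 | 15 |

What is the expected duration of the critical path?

38 days

te_Task 1 = (3 + 4·5 + 13)/6 = 36/6 = 6
te_Task 2 = (9 + 4·14 + 25)/6 = 90/6 = 15
te_Task 3 = (6 + 4·10 + 20)/6 = 66/6 = 11
te_Task 4 = (1 + 4·4 + 7)/6 = 24/6 = 4
te_Task 5 = (5 + 4·6 + 13)/6 = 42/6 = 7
te_Task 6 = (7 + 4·9 + 11)/6 = 54/6 = 9
te_Task 7 = (3 + 4·6 + 15)/6 = 42/6 = 7

Forward pass:
ES_Task 1 = 0; EF_Task 1 = 6
ES_Task 2 = 0; EF_Task 2 = 15
ES_Task 3 = 0; EF_Task 3 = 11
ES_Task 4 = 11; EF_Task 4 = 11+4 = 15
ES_Task 5 = max(EF_Task 1=6, EF_Task 2=15) = 15; EF_Task 5 = 15+7 = 22
ES_Task 6 = max(EF_Task 3=11, EF_Task 5=22) = 22; EF_Task 6 = 22+9 = 31
ES_Task 7 = max(EF_Task 4=15, EF_Task 6=31) = 31; EF_Task 7 = 31+7 = 38
Expected project duration μ = 38 days. Critical path: Task 2 → Task 5 → Task 6 → Task 7.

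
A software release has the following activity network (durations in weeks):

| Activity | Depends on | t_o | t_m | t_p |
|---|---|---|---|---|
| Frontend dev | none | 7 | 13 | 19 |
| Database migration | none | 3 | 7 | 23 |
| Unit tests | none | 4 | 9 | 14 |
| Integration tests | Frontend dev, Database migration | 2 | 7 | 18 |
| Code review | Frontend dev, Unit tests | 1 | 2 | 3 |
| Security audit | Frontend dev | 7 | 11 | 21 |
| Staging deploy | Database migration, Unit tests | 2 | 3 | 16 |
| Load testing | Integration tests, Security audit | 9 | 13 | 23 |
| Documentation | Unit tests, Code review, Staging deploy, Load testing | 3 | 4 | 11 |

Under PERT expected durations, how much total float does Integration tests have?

te_Frontend dev = (7 + 4·13 + 19)/6 = 78/6 = 13
te_Database migration = (3 + 4·7 + 23)/6 = 54/6 = 9
te_Unit tests = (4 + 4·9 + 14)/6 = 54/6 = 9
te_Integration tests = (2 + 4·7 + 18)/6 = 48/6 = 8
te_Code review = (1 + 4·2 + 3)/6 = 12/6 = 2
te_Security audit = (7 + 4·11 + 21)/6 = 72/6 = 12
te_Staging deploy = (2 + 4·3 + 16)/6 = 30/6 = 5
te_Load testing = (9 + 4·13 + 23)/6 = 84/6 = 14
te_Documentation = (3 + 4·4 + 11)/6 = 30/6 = 5

Forward pass:
ES_Frontend dev = 0; EF_Frontend dev = 13
ES_Database migration = 0; EF_Database migration = 9
ES_Unit tests = 0; EF_Unit tests = 9
ES_Integration tests = max(EF_Frontend dev=13, EF_Database migration=9) = 13; EF_Integration tests = 13+8 = 21
ES_Code review = max(EF_Frontend dev=13, EF_Unit tests=9) = 13; EF_Code review = 13+2 = 15
ES_Security audit = 13; EF_Security audit = 13+12 = 25
ES_Staging deploy = max(EF_Database migration=9, EF_Unit tests=9) = 9; EF_Staging deploy = 9+5 = 14
ES_Load testing = max(EF_Integration tests=21, EF_Security audit=25) = 25; EF_Load testing = 25+14 = 39
ES_Documentation = max(EF_Unit tests=9, EF_Code review=15, EF_Staging deploy=14, EF_Load testing=39) = 39; EF_Documentation = 39+5 = 44
Expected project duration μ = 44 weeks. Critical path: Frontend dev → Security audit → Load testing → Documentation.

Backward pass:
LF_Documentation = 44; LS_Documentation = 44−5 = 39
LF_Load testing = LS_Documentation = 39; LS_Load testing = 39−14 = 25
LF_Staging deploy = LS_Documentation = 39; LS_Staging deploy = 39−5 = 34
LF_Security audit = LS_Load testing = 25; LS_Security audit = 25−12 = 13
LF_Code review = LS_Documentation = 39; LS_Code review = 39−2 = 37
LF_Integration tests = LS_Load testing = 25; LS_Integration tests = 25−8 = 17
LF_Unit tests = min(LS_Code review=37, LS_Staging deploy=34, LS_Documentation=39) = 34; LS_Unit tests = 34−9 = 25
LF_Database migration = min(LS_Integration tests=17, LS_Staging deploy=34) = 17; LS_Database migration = 17−9 = 8
LF_Frontend dev = min(LS_Integration tests=17, LS_Code review=37, LS_Security audit=13) = 13; LS_Frontend dev = 13−13 = 0
Slack_Integration tests = LS_Integration tests − ES_Integration tests = 17 − 13 = 4

4 weeks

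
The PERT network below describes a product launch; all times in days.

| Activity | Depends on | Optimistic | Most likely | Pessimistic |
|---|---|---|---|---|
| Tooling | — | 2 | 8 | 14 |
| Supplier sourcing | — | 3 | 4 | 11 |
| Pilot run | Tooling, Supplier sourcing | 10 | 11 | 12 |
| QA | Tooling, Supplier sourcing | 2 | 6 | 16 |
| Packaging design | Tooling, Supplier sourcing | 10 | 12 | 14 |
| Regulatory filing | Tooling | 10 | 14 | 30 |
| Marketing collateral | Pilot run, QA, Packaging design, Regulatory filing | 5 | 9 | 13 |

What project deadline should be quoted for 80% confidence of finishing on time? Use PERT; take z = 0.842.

te_Tooling = (2 + 4·8 + 14)/6 = 48/6 = 8; σ²_Tooling = ((14−2)/6)² = 4.000
te_Supplier sourcing = (3 + 4·4 + 11)/6 = 30/6 = 5; σ²_Supplier sourcing = ((11−3)/6)² = 1.778
te_Pilot run = (10 + 4·11 + 12)/6 = 66/6 = 11; σ²_Pilot run = ((12−10)/6)² = 0.111
te_QA = (2 + 4·6 + 16)/6 = 42/6 = 7; σ²_QA = ((16−2)/6)² = 5.444
te_Packaging design = (10 + 4·12 + 14)/6 = 72/6 = 12; σ²_Packaging design = ((14−10)/6)² = 0.444
te_Regulatory filing = (10 + 4·14 + 30)/6 = 96/6 = 16; σ²_Regulatory filing = ((30−10)/6)² = 11.111
te_Marketing collateral = (5 + 4·9 + 13)/6 = 54/6 = 9; σ²_Marketing collateral = ((13−5)/6)² = 1.778

Forward pass:
ES_Tooling = 0; EF_Tooling = 8
ES_Supplier sourcing = 0; EF_Supplier sourcing = 5
ES_Pilot run = max(EF_Tooling=8, EF_Supplier sourcing=5) = 8; EF_Pilot run = 8+11 = 19
ES_QA = max(EF_Tooling=8, EF_Supplier sourcing=5) = 8; EF_QA = 8+7 = 15
ES_Packaging design = max(EF_Tooling=8, EF_Supplier sourcing=5) = 8; EF_Packaging design = 8+12 = 20
ES_Regulatory filing = 8; EF_Regulatory filing = 8+16 = 24
ES_Marketing collateral = max(EF_Pilot run=19, EF_QA=15, EF_Packaging design=20, EF_Regulatory filing=24) = 24; EF_Marketing collateral = 24+9 = 33
Expected project duration μ = 33 days. Critical path: Tooling → Regulatory filing → Marketing collateral.

Variance along critical path = 4.000 + 11.111 + 1.778 = 16.889; σ = 4.110 days.
D = μ + z·σ = 33 + 0.842·4.110 = 36.5 days

36.5 days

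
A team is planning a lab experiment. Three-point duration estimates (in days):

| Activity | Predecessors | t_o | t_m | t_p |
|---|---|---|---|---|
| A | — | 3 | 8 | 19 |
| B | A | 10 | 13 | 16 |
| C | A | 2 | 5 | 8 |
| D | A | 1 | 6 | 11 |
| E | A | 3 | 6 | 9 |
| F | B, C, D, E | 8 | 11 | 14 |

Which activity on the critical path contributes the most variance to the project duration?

te_A = (3 + 4·8 + 19)/6 = 54/6 = 9; σ²_A = ((19−3)/6)² = 7.111
te_B = (10 + 4·13 + 16)/6 = 78/6 = 13; σ²_B = ((16−10)/6)² = 1.000
te_C = (2 + 4·5 + 8)/6 = 30/6 = 5; σ²_C = ((8−2)/6)² = 1.000
te_D = (1 + 4·6 + 11)/6 = 36/6 = 6; σ²_D = ((11−1)/6)² = 2.778
te_E = (3 + 4·6 + 9)/6 = 36/6 = 6; σ²_E = ((9−3)/6)² = 1.000
te_F = (8 + 4·11 + 14)/6 = 66/6 = 11; σ²_F = ((14−8)/6)² = 1.000

Forward pass:
ES_A = 0; EF_A = 9
ES_B = 9; EF_B = 9+13 = 22
ES_C = 9; EF_C = 9+5 = 14
ES_D = 9; EF_D = 9+6 = 15
ES_E = 9; EF_E = 9+6 = 15
ES_F = max(EF_B=22, EF_C=14, EF_D=15, EF_E=15) = 22; EF_F = 22+11 = 33
Expected project duration μ = 33 days. Critical path: A → B → F.

Variances on critical path: σ²_A=7.111, σ²_B=1.000, σ²_F=1.000.
Largest is σ²_A = 7.111.

A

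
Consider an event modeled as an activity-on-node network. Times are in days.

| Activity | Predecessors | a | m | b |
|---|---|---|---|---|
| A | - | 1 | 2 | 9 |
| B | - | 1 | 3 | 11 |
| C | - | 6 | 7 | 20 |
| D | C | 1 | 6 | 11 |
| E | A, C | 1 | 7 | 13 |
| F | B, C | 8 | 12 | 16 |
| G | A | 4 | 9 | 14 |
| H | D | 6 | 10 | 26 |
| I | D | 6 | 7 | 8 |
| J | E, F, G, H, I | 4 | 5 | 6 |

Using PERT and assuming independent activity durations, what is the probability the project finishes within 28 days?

te_A = (1 + 4·2 + 9)/6 = 18/6 = 3; σ²_A = ((9−1)/6)² = 1.778
te_B = (1 + 4·3 + 11)/6 = 24/6 = 4; σ²_B = ((11−1)/6)² = 2.778
te_C = (6 + 4·7 + 20)/6 = 54/6 = 9; σ²_C = ((20−6)/6)² = 5.444
te_D = (1 + 4·6 + 11)/6 = 36/6 = 6; σ²_D = ((11−1)/6)² = 2.778
te_E = (1 + 4·7 + 13)/6 = 42/6 = 7; σ²_E = ((13−1)/6)² = 4.000
te_F = (8 + 4·12 + 16)/6 = 72/6 = 12; σ²_F = ((16−8)/6)² = 1.778
te_G = (4 + 4·9 + 14)/6 = 54/6 = 9; σ²_G = ((14−4)/6)² = 2.778
te_H = (6 + 4·10 + 26)/6 = 72/6 = 12; σ²_H = ((26−6)/6)² = 11.111
te_I = (6 + 4·7 + 8)/6 = 42/6 = 7; σ²_I = ((8−6)/6)² = 0.111
te_J = (4 + 4·5 + 6)/6 = 30/6 = 5; σ²_J = ((6−4)/6)² = 0.111

Forward pass:
ES_A = 0; EF_A = 3
ES_B = 0; EF_B = 4
ES_C = 0; EF_C = 9
ES_D = 9; EF_D = 9+6 = 15
ES_E = max(EF_A=3, EF_C=9) = 9; EF_E = 9+7 = 16
ES_F = max(EF_B=4, EF_C=9) = 9; EF_F = 9+12 = 21
ES_G = 3; EF_G = 3+9 = 12
ES_H = 15; EF_H = 15+12 = 27
ES_I = 15; EF_I = 15+7 = 22
ES_J = max(EF_E=16, EF_F=21, EF_G=12, EF_H=27, EF_I=22) = 27; EF_J = 27+5 = 32
Expected project duration μ = 32 days. Critical path: C → D → H → J.

Variance along critical path = 5.444 + 2.778 + 11.111 + 0.111 = 19.444; σ = √19.444 = 4.410 days.
Z = (28 − 32) / 4.410 = -0.907
P(T ≤ 28) = Φ(-0.907) ≈ 0.182

0.182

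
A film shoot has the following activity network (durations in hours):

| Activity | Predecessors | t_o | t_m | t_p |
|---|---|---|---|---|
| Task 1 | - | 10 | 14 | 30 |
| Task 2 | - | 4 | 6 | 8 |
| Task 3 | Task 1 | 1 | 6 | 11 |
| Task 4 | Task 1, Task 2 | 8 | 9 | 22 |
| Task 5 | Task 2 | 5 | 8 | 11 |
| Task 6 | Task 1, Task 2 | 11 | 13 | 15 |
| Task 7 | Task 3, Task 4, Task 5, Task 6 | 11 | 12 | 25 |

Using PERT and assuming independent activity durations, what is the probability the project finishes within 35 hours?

0.026

te_Task 1 = (10 + 4·14 + 30)/6 = 96/6 = 16; σ²_Task 1 = ((30−10)/6)² = 11.111
te_Task 2 = (4 + 4·6 + 8)/6 = 36/6 = 6; σ²_Task 2 = ((8−4)/6)² = 0.444
te_Task 3 = (1 + 4·6 + 11)/6 = 36/6 = 6; σ²_Task 3 = ((11−1)/6)² = 2.778
te_Task 4 = (8 + 4·9 + 22)/6 = 66/6 = 11; σ²_Task 4 = ((22−8)/6)² = 5.444
te_Task 5 = (5 + 4·8 + 11)/6 = 48/6 = 8; σ²_Task 5 = ((11−5)/6)² = 1.000
te_Task 6 = (11 + 4·13 + 15)/6 = 78/6 = 13; σ²_Task 6 = ((15−11)/6)² = 0.444
te_Task 7 = (11 + 4·12 + 25)/6 = 84/6 = 14; σ²_Task 7 = ((25−11)/6)² = 5.444

Forward pass:
ES_Task 1 = 0; EF_Task 1 = 16
ES_Task 2 = 0; EF_Task 2 = 6
ES_Task 3 = 16; EF_Task 3 = 16+6 = 22
ES_Task 4 = max(EF_Task 1=16, EF_Task 2=6) = 16; EF_Task 4 = 16+11 = 27
ES_Task 5 = 6; EF_Task 5 = 6+8 = 14
ES_Task 6 = max(EF_Task 1=16, EF_Task 2=6) = 16; EF_Task 6 = 16+13 = 29
ES_Task 7 = max(EF_Task 3=22, EF_Task 4=27, EF_Task 5=14, EF_Task 6=29) = 29; EF_Task 7 = 29+14 = 43
Expected project duration μ = 43 hours. Critical path: Task 1 → Task 6 → Task 7.

Variance along critical path = 11.111 + 0.444 + 5.444 = 17.000; σ = √17.000 = 4.123 hours.
Z = (35 − 43) / 4.123 = -1.940
P(T ≤ 35) = Φ(-1.940) ≈ 0.026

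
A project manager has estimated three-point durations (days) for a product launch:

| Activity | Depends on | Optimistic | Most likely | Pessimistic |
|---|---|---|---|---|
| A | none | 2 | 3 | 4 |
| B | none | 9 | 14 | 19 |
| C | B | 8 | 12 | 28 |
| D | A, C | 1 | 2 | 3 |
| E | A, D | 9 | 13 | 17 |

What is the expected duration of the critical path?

43 days

te_A = (2 + 4·3 + 4)/6 = 18/6 = 3
te_B = (9 + 4·14 + 19)/6 = 84/6 = 14
te_C = (8 + 4·12 + 28)/6 = 84/6 = 14
te_D = (1 + 4·2 + 3)/6 = 12/6 = 2
te_E = (9 + 4·13 + 17)/6 = 78/6 = 13

Forward pass:
ES_A = 0; EF_A = 3
ES_B = 0; EF_B = 14
ES_C = 14; EF_C = 14+14 = 28
ES_D = max(EF_A=3, EF_C=28) = 28; EF_D = 28+2 = 30
ES_E = max(EF_A=3, EF_D=30) = 30; EF_E = 30+13 = 43
Expected project duration μ = 43 days. Critical path: B → C → D → E.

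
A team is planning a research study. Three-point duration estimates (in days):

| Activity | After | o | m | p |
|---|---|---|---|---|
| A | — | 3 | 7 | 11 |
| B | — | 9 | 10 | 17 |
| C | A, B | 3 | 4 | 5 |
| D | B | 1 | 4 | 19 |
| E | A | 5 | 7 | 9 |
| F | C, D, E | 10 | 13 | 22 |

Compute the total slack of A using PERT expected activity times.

te_A = (3 + 4·7 + 11)/6 = 42/6 = 7
te_B = (9 + 4·10 + 17)/6 = 66/6 = 11
te_C = (3 + 4·4 + 5)/6 = 24/6 = 4
te_D = (1 + 4·4 + 19)/6 = 36/6 = 6
te_E = (5 + 4·7 + 9)/6 = 42/6 = 7
te_F = (10 + 4·13 + 22)/6 = 84/6 = 14

Forward pass:
ES_A = 0; EF_A = 7
ES_B = 0; EF_B = 11
ES_C = max(EF_A=7, EF_B=11) = 11; EF_C = 11+4 = 15
ES_D = 11; EF_D = 11+6 = 17
ES_E = 7; EF_E = 7+7 = 14
ES_F = max(EF_C=15, EF_D=17, EF_E=14) = 17; EF_F = 17+14 = 31
Expected project duration μ = 31 days. Critical path: B → D → F.

Backward pass:
LF_F = 31; LS_F = 31−14 = 17
LF_E = LS_F = 17; LS_E = 17−7 = 10
LF_D = LS_F = 17; LS_D = 17−6 = 11
LF_C = LS_F = 17; LS_C = 17−4 = 13
LF_B = min(LS_C=13, LS_D=11) = 11; LS_B = 11−11 = 0
LF_A = min(LS_C=13, LS_E=10) = 10; LS_A = 10−7 = 3
Slack_A = LS_A − ES_A = 3 − 0 = 3

3 days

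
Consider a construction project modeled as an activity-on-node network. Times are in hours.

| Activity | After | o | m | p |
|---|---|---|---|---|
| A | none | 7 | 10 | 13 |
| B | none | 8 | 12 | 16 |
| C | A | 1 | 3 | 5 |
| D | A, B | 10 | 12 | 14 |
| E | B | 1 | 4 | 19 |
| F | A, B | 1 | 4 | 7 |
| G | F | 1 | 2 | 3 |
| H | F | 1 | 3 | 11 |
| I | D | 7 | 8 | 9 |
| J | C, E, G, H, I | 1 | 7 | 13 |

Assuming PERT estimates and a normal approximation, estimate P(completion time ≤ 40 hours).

0.654

te_A = (7 + 4·10 + 13)/6 = 60/6 = 10; σ²_A = ((13−7)/6)² = 1.000
te_B = (8 + 4·12 + 16)/6 = 72/6 = 12; σ²_B = ((16−8)/6)² = 1.778
te_C = (1 + 4·3 + 5)/6 = 18/6 = 3; σ²_C = ((5−1)/6)² = 0.444
te_D = (10 + 4·12 + 14)/6 = 72/6 = 12; σ²_D = ((14−10)/6)² = 0.444
te_E = (1 + 4·4 + 19)/6 = 36/6 = 6; σ²_E = ((19−1)/6)² = 9.000
te_F = (1 + 4·4 + 7)/6 = 24/6 = 4; σ²_F = ((7−1)/6)² = 1.000
te_G = (1 + 4·2 + 3)/6 = 12/6 = 2; σ²_G = ((3−1)/6)² = 0.111
te_H = (1 + 4·3 + 11)/6 = 24/6 = 4; σ²_H = ((11−1)/6)² = 2.778
te_I = (7 + 4·8 + 9)/6 = 48/6 = 8; σ²_I = ((9−7)/6)² = 0.111
te_J = (1 + 4·7 + 13)/6 = 42/6 = 7; σ²_J = ((13−1)/6)² = 4.000

Forward pass:
ES_A = 0; EF_A = 10
ES_B = 0; EF_B = 12
ES_C = 10; EF_C = 10+3 = 13
ES_D = max(EF_A=10, EF_B=12) = 12; EF_D = 12+12 = 24
ES_E = 12; EF_E = 12+6 = 18
ES_F = max(EF_A=10, EF_B=12) = 12; EF_F = 12+4 = 16
ES_G = 16; EF_G = 16+2 = 18
ES_H = 16; EF_H = 16+4 = 20
ES_I = 24; EF_I = 24+8 = 32
ES_J = max(EF_C=13, EF_E=18, EF_G=18, EF_H=20, EF_I=32) = 32; EF_J = 32+7 = 39
Expected project duration μ = 39 hours. Critical path: B → D → I → J.

Variance along critical path = 1.778 + 0.444 + 0.111 + 4.000 = 6.333; σ = √6.333 = 2.517 hours.
Z = (40 − 39) / 2.517 = 0.397
P(T ≤ 40) = Φ(0.397) ≈ 0.654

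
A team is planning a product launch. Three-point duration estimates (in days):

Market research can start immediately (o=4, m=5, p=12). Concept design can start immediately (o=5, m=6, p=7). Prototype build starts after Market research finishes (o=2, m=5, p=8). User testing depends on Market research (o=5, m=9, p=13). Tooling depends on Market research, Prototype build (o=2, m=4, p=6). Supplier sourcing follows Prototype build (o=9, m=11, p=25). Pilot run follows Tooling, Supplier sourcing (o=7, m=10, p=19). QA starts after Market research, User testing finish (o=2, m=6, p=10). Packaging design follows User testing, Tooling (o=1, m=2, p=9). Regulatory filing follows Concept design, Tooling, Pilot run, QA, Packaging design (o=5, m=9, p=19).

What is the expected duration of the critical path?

45 days

te_Market research = (4 + 4·5 + 12)/6 = 36/6 = 6
te_Concept design = (5 + 4·6 + 7)/6 = 36/6 = 6
te_Prototype build = (2 + 4·5 + 8)/6 = 30/6 = 5
te_User testing = (5 + 4·9 + 13)/6 = 54/6 = 9
te_Tooling = (2 + 4·4 + 6)/6 = 24/6 = 4
te_Supplier sourcing = (9 + 4·11 + 25)/6 = 78/6 = 13
te_Pilot run = (7 + 4·10 + 19)/6 = 66/6 = 11
te_QA = (2 + 4·6 + 10)/6 = 36/6 = 6
te_Packaging design = (1 + 4·2 + 9)/6 = 18/6 = 3
te_Regulatory filing = (5 + 4·9 + 19)/6 = 60/6 = 10

Forward pass:
ES_Market research = 0; EF_Market research = 6
ES_Concept design = 0; EF_Concept design = 6
ES_Prototype build = 6; EF_Prototype build = 6+5 = 11
ES_User testing = 6; EF_User testing = 6+9 = 15
ES_Tooling = max(EF_Market research=6, EF_Prototype build=11) = 11; EF_Tooling = 11+4 = 15
ES_Supplier sourcing = 11; EF_Supplier sourcing = 11+13 = 24
ES_Pilot run = max(EF_Tooling=15, EF_Supplier sourcing=24) = 24; EF_Pilot run = 24+11 = 35
ES_QA = max(EF_Market research=6, EF_User testing=15) = 15; EF_QA = 15+6 = 21
ES_Packaging design = max(EF_User testing=15, EF_Tooling=15) = 15; EF_Packaging design = 15+3 = 18
ES_Regulatory filing = max(EF_Concept design=6, EF_Tooling=15, EF_Pilot run=35, EF_QA=21, EF_Packaging design=18) = 35; EF_Regulatory filing = 35+10 = 45
Expected project duration μ = 45 days. Critical path: Market research → Prototype build → Supplier sourcing → Pilot run → Regulatory filing.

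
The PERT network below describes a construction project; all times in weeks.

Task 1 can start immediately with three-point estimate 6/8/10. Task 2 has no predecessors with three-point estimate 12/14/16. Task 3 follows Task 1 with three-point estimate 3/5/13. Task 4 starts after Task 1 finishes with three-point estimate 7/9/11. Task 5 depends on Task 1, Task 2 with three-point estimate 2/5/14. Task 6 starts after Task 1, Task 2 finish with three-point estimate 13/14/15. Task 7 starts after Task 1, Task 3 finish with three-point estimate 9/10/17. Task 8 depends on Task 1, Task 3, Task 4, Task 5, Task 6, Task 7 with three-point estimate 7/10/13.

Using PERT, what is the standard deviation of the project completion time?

te_Task 1 = (6 + 4·8 + 10)/6 = 48/6 = 8; σ²_Task 1 = ((10−6)/6)² = 0.444
te_Task 2 = (12 + 4·14 + 16)/6 = 84/6 = 14; σ²_Task 2 = ((16−12)/6)² = 0.444
te_Task 3 = (3 + 4·5 + 13)/6 = 36/6 = 6; σ²_Task 3 = ((13−3)/6)² = 2.778
te_Task 4 = (7 + 4·9 + 11)/6 = 54/6 = 9; σ²_Task 4 = ((11−7)/6)² = 0.444
te_Task 5 = (2 + 4·5 + 14)/6 = 36/6 = 6; σ²_Task 5 = ((14−2)/6)² = 4.000
te_Task 6 = (13 + 4·14 + 15)/6 = 84/6 = 14; σ²_Task 6 = ((15−13)/6)² = 0.111
te_Task 7 = (9 + 4·10 + 17)/6 = 66/6 = 11; σ²_Task 7 = ((17−9)/6)² = 1.778
te_Task 8 = (7 + 4·10 + 13)/6 = 60/6 = 10; σ²_Task 8 = ((13−7)/6)² = 1.000

Forward pass:
ES_Task 1 = 0; EF_Task 1 = 8
ES_Task 2 = 0; EF_Task 2 = 14
ES_Task 3 = 8; EF_Task 3 = 8+6 = 14
ES_Task 4 = 8; EF_Task 4 = 8+9 = 17
ES_Task 5 = max(EF_Task 1=8, EF_Task 2=14) = 14; EF_Task 5 = 14+6 = 20
ES_Task 6 = max(EF_Task 1=8, EF_Task 2=14) = 14; EF_Task 6 = 14+14 = 28
ES_Task 7 = max(EF_Task 1=8, EF_Task 3=14) = 14; EF_Task 7 = 14+11 = 25
ES_Task 8 = max(EF_Task 1=8, EF_Task 3=14, EF_Task 4=17, EF_Task 5=20, EF_Task 6=28, EF_Task 7=25) = 28; EF_Task 8 = 28+10 = 38
Expected project duration μ = 38 weeks. Critical path: Task 2 → Task 6 → Task 8.

Variance along critical path = 0.444 + 0.111 + 1.000 = 1.556
σ = √1.556 = 1.247 weeks

1.25 weeks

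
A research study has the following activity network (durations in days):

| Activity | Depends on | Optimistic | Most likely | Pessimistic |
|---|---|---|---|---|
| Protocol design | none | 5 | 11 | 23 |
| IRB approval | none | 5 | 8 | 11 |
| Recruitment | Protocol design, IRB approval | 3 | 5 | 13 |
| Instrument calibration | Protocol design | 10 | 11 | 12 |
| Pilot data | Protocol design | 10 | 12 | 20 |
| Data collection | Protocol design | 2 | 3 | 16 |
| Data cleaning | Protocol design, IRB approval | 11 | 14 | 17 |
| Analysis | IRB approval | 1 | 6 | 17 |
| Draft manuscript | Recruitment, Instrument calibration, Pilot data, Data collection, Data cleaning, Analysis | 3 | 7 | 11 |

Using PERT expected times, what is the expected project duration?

te_Protocol design = (5 + 4·11 + 23)/6 = 72/6 = 12
te_IRB approval = (5 + 4·8 + 11)/6 = 48/6 = 8
te_Recruitment = (3 + 4·5 + 13)/6 = 36/6 = 6
te_Instrument calibration = (10 + 4·11 + 12)/6 = 66/6 = 11
te_Pilot data = (10 + 4·12 + 20)/6 = 78/6 = 13
te_Data collection = (2 + 4·3 + 16)/6 = 30/6 = 5
te_Data cleaning = (11 + 4·14 + 17)/6 = 84/6 = 14
te_Analysis = (1 + 4·6 + 17)/6 = 42/6 = 7
te_Draft manuscript = (3 + 4·7 + 11)/6 = 42/6 = 7

Forward pass:
ES_Protocol design = 0; EF_Protocol design = 12
ES_IRB approval = 0; EF_IRB approval = 8
ES_Recruitment = max(EF_Protocol design=12, EF_IRB approval=8) = 12; EF_Recruitment = 12+6 = 18
ES_Instrument calibration = 12; EF_Instrument calibration = 12+11 = 23
ES_Pilot data = 12; EF_Pilot data = 12+13 = 25
ES_Data collection = 12; EF_Data collection = 12+5 = 17
ES_Data cleaning = max(EF_Protocol design=12, EF_IRB approval=8) = 12; EF_Data cleaning = 12+14 = 26
ES_Analysis = 8; EF_Analysis = 8+7 = 15
ES_Draft manuscript = max(EF_Recruitment=18, EF_Instrument calibration=23, EF_Pilot data=25, EF_Data collection=17, EF_Data cleaning=26, EF_Analysis=15) = 26; EF_Draft manuscript = 26+7 = 33
Expected project duration μ = 33 days. Critical path: Protocol design → Data cleaning → Draft manuscript.

33 days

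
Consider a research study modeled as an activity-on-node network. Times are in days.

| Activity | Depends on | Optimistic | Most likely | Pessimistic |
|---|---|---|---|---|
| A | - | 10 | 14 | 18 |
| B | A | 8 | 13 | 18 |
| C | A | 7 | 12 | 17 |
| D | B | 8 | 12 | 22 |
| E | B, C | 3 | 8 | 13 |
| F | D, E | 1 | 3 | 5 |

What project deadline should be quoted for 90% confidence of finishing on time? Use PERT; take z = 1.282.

47.1 days

te_A = (10 + 4·14 + 18)/6 = 84/6 = 14; σ²_A = ((18−10)/6)² = 1.778
te_B = (8 + 4·13 + 18)/6 = 78/6 = 13; σ²_B = ((18−8)/6)² = 2.778
te_C = (7 + 4·12 + 17)/6 = 72/6 = 12; σ²_C = ((17−7)/6)² = 2.778
te_D = (8 + 4·12 + 22)/6 = 78/6 = 13; σ²_D = ((22−8)/6)² = 5.444
te_E = (3 + 4·8 + 13)/6 = 48/6 = 8; σ²_E = ((13−3)/6)² = 2.778
te_F = (1 + 4·3 + 5)/6 = 18/6 = 3; σ²_F = ((5−1)/6)² = 0.444

Forward pass:
ES_A = 0; EF_A = 14
ES_B = 14; EF_B = 14+13 = 27
ES_C = 14; EF_C = 14+12 = 26
ES_D = 27; EF_D = 27+13 = 40
ES_E = max(EF_B=27, EF_C=26) = 27; EF_E = 27+8 = 35
ES_F = max(EF_D=40, EF_E=35) = 40; EF_F = 40+3 = 43
Expected project duration μ = 43 days. Critical path: A → B → D → F.

Variance along critical path = 1.778 + 2.778 + 5.444 + 0.444 = 10.444; σ = 3.232 days.
D = μ + z·σ = 43 + 1.282·3.232 = 47.1 days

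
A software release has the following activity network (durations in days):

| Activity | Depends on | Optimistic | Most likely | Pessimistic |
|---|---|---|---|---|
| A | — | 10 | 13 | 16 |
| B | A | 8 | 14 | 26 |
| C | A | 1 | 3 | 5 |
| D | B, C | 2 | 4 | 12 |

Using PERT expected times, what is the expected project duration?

te_A = (10 + 4·13 + 16)/6 = 78/6 = 13
te_B = (8 + 4·14 + 26)/6 = 90/6 = 15
te_C = (1 + 4·3 + 5)/6 = 18/6 = 3
te_D = (2 + 4·4 + 12)/6 = 30/6 = 5

Forward pass:
ES_A = 0; EF_A = 13
ES_B = 13; EF_B = 13+15 = 28
ES_C = 13; EF_C = 13+3 = 16
ES_D = max(EF_B=28, EF_C=16) = 28; EF_D = 28+5 = 33
Expected project duration μ = 33 days. Critical path: A → B → D.

33 days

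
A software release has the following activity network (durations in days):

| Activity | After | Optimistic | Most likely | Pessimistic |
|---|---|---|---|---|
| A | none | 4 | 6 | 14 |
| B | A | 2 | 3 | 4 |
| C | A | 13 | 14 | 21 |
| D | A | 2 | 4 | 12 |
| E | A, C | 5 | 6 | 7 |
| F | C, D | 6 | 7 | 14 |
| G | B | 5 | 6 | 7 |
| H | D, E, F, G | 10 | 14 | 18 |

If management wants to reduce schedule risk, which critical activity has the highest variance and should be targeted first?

A

te_A = (4 + 4·6 + 14)/6 = 42/6 = 7; σ²_A = ((14−4)/6)² = 2.778
te_B = (2 + 4·3 + 4)/6 = 18/6 = 3; σ²_B = ((4−2)/6)² = 0.111
te_C = (13 + 4·14 + 21)/6 = 90/6 = 15; σ²_C = ((21−13)/6)² = 1.778
te_D = (2 + 4·4 + 12)/6 = 30/6 = 5; σ²_D = ((12−2)/6)² = 2.778
te_E = (5 + 4·6 + 7)/6 = 36/6 = 6; σ²_E = ((7−5)/6)² = 0.111
te_F = (6 + 4·7 + 14)/6 = 48/6 = 8; σ²_F = ((14−6)/6)² = 1.778
te_G = (5 + 4·6 + 7)/6 = 36/6 = 6; σ²_G = ((7−5)/6)² = 0.111
te_H = (10 + 4·14 + 18)/6 = 84/6 = 14; σ²_H = ((18−10)/6)² = 1.778

Forward pass:
ES_A = 0; EF_A = 7
ES_B = 7; EF_B = 7+3 = 10
ES_C = 7; EF_C = 7+15 = 22
ES_D = 7; EF_D = 7+5 = 12
ES_E = max(EF_A=7, EF_C=22) = 22; EF_E = 22+6 = 28
ES_F = max(EF_C=22, EF_D=12) = 22; EF_F = 22+8 = 30
ES_G = 10; EF_G = 10+6 = 16
ES_H = max(EF_D=12, EF_E=28, EF_F=30, EF_G=16) = 30; EF_H = 30+14 = 44
Expected project duration μ = 44 days. Critical path: A → C → F → H.

Variances on critical path: σ²_A=2.778, σ²_C=1.778, σ²_F=1.778, σ²_H=1.778.
Largest is σ²_A = 2.778.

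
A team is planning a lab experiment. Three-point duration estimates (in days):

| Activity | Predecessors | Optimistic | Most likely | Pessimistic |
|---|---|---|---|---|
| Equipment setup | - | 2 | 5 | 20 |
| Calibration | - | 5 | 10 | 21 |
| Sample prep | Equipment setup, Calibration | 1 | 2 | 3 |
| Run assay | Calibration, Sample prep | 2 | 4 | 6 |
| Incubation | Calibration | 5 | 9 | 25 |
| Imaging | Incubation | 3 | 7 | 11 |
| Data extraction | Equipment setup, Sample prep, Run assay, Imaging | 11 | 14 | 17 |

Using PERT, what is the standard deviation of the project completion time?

te_Equipment setup = (2 + 4·5 + 20)/6 = 42/6 = 7; σ²_Equipment setup = ((20−2)/6)² = 9.000
te_Calibration = (5 + 4·10 + 21)/6 = 66/6 = 11; σ²_Calibration = ((21−5)/6)² = 7.111
te_Sample prep = (1 + 4·2 + 3)/6 = 12/6 = 2; σ²_Sample prep = ((3−1)/6)² = 0.111
te_Run assay = (2 + 4·4 + 6)/6 = 24/6 = 4; σ²_Run assay = ((6−2)/6)² = 0.444
te_Incubation = (5 + 4·9 + 25)/6 = 66/6 = 11; σ²_Incubation = ((25−5)/6)² = 11.111
te_Imaging = (3 + 4·7 + 11)/6 = 42/6 = 7; σ²_Imaging = ((11−3)/6)² = 1.778
te_Data extraction = (11 + 4·14 + 17)/6 = 84/6 = 14; σ²_Data extraction = ((17−11)/6)² = 1.000

Forward pass:
ES_Equipment setup = 0; EF_Equipment setup = 7
ES_Calibration = 0; EF_Calibration = 11
ES_Sample prep = max(EF_Equipment setup=7, EF_Calibration=11) = 11; EF_Sample prep = 11+2 = 13
ES_Run assay = max(EF_Calibration=11, EF_Sample prep=13) = 13; EF_Run assay = 13+4 = 17
ES_Incubation = 11; EF_Incubation = 11+11 = 22
ES_Imaging = 22; EF_Imaging = 22+7 = 29
ES_Data extraction = max(EF_Equipment setup=7, EF_Sample prep=13, EF_Run assay=17, EF_Imaging=29) = 29; EF_Data extraction = 29+14 = 43
Expected project duration μ = 43 days. Critical path: Calibration → Incubation → Imaging → Data extraction.

Variance along critical path = 7.111 + 11.111 + 1.778 + 1.000 = 21.000
σ = √21.000 = 4.583 days

4.58 days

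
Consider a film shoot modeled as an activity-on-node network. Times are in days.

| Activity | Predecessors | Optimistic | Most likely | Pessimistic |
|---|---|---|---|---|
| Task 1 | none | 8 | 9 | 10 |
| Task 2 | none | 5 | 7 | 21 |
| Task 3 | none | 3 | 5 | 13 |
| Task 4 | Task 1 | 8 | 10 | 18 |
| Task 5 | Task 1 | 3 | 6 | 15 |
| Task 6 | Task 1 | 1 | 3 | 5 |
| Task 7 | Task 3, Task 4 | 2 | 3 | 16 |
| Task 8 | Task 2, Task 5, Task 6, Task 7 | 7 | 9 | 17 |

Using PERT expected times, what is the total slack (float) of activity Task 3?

te_Task 1 = (8 + 4·9 + 10)/6 = 54/6 = 9
te_Task 2 = (5 + 4·7 + 21)/6 = 54/6 = 9
te_Task 3 = (3 + 4·5 + 13)/6 = 36/6 = 6
te_Task 4 = (8 + 4·10 + 18)/6 = 66/6 = 11
te_Task 5 = (3 + 4·6 + 15)/6 = 42/6 = 7
te_Task 6 = (1 + 4·3 + 5)/6 = 18/6 = 3
te_Task 7 = (2 + 4·3 + 16)/6 = 30/6 = 5
te_Task 8 = (7 + 4·9 + 17)/6 = 60/6 = 10

Forward pass:
ES_Task 1 = 0; EF_Task 1 = 9
ES_Task 2 = 0; EF_Task 2 = 9
ES_Task 3 = 0; EF_Task 3 = 6
ES_Task 4 = 9; EF_Task 4 = 9+11 = 20
ES_Task 5 = 9; EF_Task 5 = 9+7 = 16
ES_Task 6 = 9; EF_Task 6 = 9+3 = 12
ES_Task 7 = max(EF_Task 3=6, EF_Task 4=20) = 20; EF_Task 7 = 20+5 = 25
ES_Task 8 = max(EF_Task 2=9, EF_Task 5=16, EF_Task 6=12, EF_Task 7=25) = 25; EF_Task 8 = 25+10 = 35
Expected project duration μ = 35 days. Critical path: Task 1 → Task 4 → Task 7 → Task 8.

Backward pass:
LF_Task 8 = 35; LS_Task 8 = 35−10 = 25
LF_Task 7 = LS_Task 8 = 25; LS_Task 7 = 25−5 = 20
LF_Task 6 = LS_Task 8 = 25; LS_Task 6 = 25−3 = 22
LF_Task 5 = LS_Task 8 = 25; LS_Task 5 = 25−7 = 18
LF_Task 4 = LS_Task 7 = 20; LS_Task 4 = 20−11 = 9
LF_Task 3 = LS_Task 7 = 20; LS_Task 3 = 20−6 = 14
LF_Task 2 = LS_Task 8 = 25; LS_Task 2 = 25−9 = 16
LF_Task 1 = min(LS_Task 4=9, LS_Task 5=18, LS_Task 6=22) = 9; LS_Task 1 = 9−9 = 0
Slack_Task 3 = LS_Task 3 − ES_Task 3 = 14 − 0 = 14

14 days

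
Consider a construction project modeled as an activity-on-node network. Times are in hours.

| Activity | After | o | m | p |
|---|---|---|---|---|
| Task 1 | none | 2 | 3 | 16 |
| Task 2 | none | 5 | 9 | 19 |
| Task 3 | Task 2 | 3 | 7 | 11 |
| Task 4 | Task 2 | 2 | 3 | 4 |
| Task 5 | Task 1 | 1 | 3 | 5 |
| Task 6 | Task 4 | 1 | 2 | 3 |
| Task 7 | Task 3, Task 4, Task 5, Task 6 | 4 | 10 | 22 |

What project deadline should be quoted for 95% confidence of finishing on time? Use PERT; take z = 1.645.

te_Task 1 = (2 + 4·3 + 16)/6 = 30/6 = 5; σ²_Task 1 = ((16−2)/6)² = 5.444
te_Task 2 = (5 + 4·9 + 19)/6 = 60/6 = 10; σ²_Task 2 = ((19−5)/6)² = 5.444
te_Task 3 = (3 + 4·7 + 11)/6 = 42/6 = 7; σ²_Task 3 = ((11−3)/6)² = 1.778
te_Task 4 = (2 + 4·3 + 4)/6 = 18/6 = 3; σ²_Task 4 = ((4−2)/6)² = 0.111
te_Task 5 = (1 + 4·3 + 5)/6 = 18/6 = 3; σ²_Task 5 = ((5−1)/6)² = 0.444
te_Task 6 = (1 + 4·2 + 3)/6 = 12/6 = 2; σ²_Task 6 = ((3−1)/6)² = 0.111
te_Task 7 = (4 + 4·10 + 22)/6 = 66/6 = 11; σ²_Task 7 = ((22−4)/6)² = 9.000

Forward pass:
ES_Task 1 = 0; EF_Task 1 = 5
ES_Task 2 = 0; EF_Task 2 = 10
ES_Task 3 = 10; EF_Task 3 = 10+7 = 17
ES_Task 4 = 10; EF_Task 4 = 10+3 = 13
ES_Task 5 = 5; EF_Task 5 = 5+3 = 8
ES_Task 6 = 13; EF_Task 6 = 13+2 = 15
ES_Task 7 = max(EF_Task 3=17, EF_Task 4=13, EF_Task 5=8, EF_Task 6=15) = 17; EF_Task 7 = 17+11 = 28
Expected project duration μ = 28 hours. Critical path: Task 2 → Task 3 → Task 7.

Variance along critical path = 5.444 + 1.778 + 9.000 = 16.222; σ = 4.028 hours.
D = μ + z·σ = 28 + 1.645·4.028 = 34.6 hours

34.6 hours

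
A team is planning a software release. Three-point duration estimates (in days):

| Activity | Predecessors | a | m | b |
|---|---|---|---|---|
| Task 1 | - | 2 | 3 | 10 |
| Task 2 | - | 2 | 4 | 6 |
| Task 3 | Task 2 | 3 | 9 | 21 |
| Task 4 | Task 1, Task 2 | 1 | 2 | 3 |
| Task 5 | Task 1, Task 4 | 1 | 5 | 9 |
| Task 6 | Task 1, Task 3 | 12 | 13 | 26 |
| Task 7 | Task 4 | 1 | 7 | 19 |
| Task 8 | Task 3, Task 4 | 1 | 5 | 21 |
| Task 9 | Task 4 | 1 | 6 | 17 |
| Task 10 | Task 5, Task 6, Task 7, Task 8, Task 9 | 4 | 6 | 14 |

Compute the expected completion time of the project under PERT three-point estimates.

te_Task 1 = (2 + 4·3 + 10)/6 = 24/6 = 4
te_Task 2 = (2 + 4·4 + 6)/6 = 24/6 = 4
te_Task 3 = (3 + 4·9 + 21)/6 = 60/6 = 10
te_Task 4 = (1 + 4·2 + 3)/6 = 12/6 = 2
te_Task 5 = (1 + 4·5 + 9)/6 = 30/6 = 5
te_Task 6 = (12 + 4·13 + 26)/6 = 90/6 = 15
te_Task 7 = (1 + 4·7 + 19)/6 = 48/6 = 8
te_Task 8 = (1 + 4·5 + 21)/6 = 42/6 = 7
te_Task 9 = (1 + 4·6 + 17)/6 = 42/6 = 7
te_Task 10 = (4 + 4·6 + 14)/6 = 42/6 = 7

Forward pass:
ES_Task 1 = 0; EF_Task 1 = 4
ES_Task 2 = 0; EF_Task 2 = 4
ES_Task 3 = 4; EF_Task 3 = 4+10 = 14
ES_Task 4 = max(EF_Task 1=4, EF_Task 2=4) = 4; EF_Task 4 = 4+2 = 6
ES_Task 5 = max(EF_Task 1=4, EF_Task 4=6) = 6; EF_Task 5 = 6+5 = 11
ES_Task 6 = max(EF_Task 1=4, EF_Task 3=14) = 14; EF_Task 6 = 14+15 = 29
ES_Task 7 = 6; EF_Task 7 = 6+8 = 14
ES_Task 8 = max(EF_Task 3=14, EF_Task 4=6) = 14; EF_Task 8 = 14+7 = 21
ES_Task 9 = 6; EF_Task 9 = 6+7 = 13
ES_Task 10 = max(EF_Task 5=11, EF_Task 6=29, EF_Task 7=14, EF_Task 8=21, EF_Task 9=13) = 29; EF_Task 10 = 29+7 = 36
Expected project duration μ = 36 days. Critical path: Task 2 → Task 3 → Task 6 → Task 10.

36 days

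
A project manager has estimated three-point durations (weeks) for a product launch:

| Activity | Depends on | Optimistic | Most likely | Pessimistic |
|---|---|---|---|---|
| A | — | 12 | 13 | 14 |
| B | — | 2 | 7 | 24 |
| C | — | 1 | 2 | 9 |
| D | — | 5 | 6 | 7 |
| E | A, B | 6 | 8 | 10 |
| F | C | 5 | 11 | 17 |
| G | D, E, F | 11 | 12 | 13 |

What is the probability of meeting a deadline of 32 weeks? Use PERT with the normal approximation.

te_A = (12 + 4·13 + 14)/6 = 78/6 = 13; σ²_A = ((14−12)/6)² = 0.111
te_B = (2 + 4·7 + 24)/6 = 54/6 = 9; σ²_B = ((24−2)/6)² = 13.444
te_C = (1 + 4·2 + 9)/6 = 18/6 = 3; σ²_C = ((9−1)/6)² = 1.778
te_D = (5 + 4·6 + 7)/6 = 36/6 = 6; σ²_D = ((7−5)/6)² = 0.111
te_E = (6 + 4·8 + 10)/6 = 48/6 = 8; σ²_E = ((10−6)/6)² = 0.444
te_F = (5 + 4·11 + 17)/6 = 66/6 = 11; σ²_F = ((17−5)/6)² = 4.000
te_G = (11 + 4·12 + 13)/6 = 72/6 = 12; σ²_G = ((13−11)/6)² = 0.111

Forward pass:
ES_A = 0; EF_A = 13
ES_B = 0; EF_B = 9
ES_C = 0; EF_C = 3
ES_D = 0; EF_D = 6
ES_E = max(EF_A=13, EF_B=9) = 13; EF_E = 13+8 = 21
ES_F = 3; EF_F = 3+11 = 14
ES_G = max(EF_D=6, EF_E=21, EF_F=14) = 21; EF_G = 21+12 = 33
Expected project duration μ = 33 weeks. Critical path: A → E → G.

Variance along critical path = 0.111 + 0.444 + 0.111 = 0.667; σ = √0.667 = 0.816 weeks.
Z = (32 − 33) / 0.816 = -1.225
P(T ≤ 32) = Φ(-1.225) ≈ 0.110

0.110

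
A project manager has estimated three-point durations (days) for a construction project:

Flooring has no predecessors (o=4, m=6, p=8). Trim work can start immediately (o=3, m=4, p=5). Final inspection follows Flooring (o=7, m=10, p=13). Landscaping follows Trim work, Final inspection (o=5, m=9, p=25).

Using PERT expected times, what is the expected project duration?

te_Flooring = (4 + 4·6 + 8)/6 = 36/6 = 6
te_Trim work = (3 + 4·4 + 5)/6 = 24/6 = 4
te_Final inspection = (7 + 4·10 + 13)/6 = 60/6 = 10
te_Landscaping = (5 + 4·9 + 25)/6 = 66/6 = 11

Forward pass:
ES_Flooring = 0; EF_Flooring = 6
ES_Trim work = 0; EF_Trim work = 4
ES_Final inspection = 6; EF_Final inspection = 6+10 = 16
ES_Landscaping = max(EF_Trim work=4, EF_Final inspection=16) = 16; EF_Landscaping = 16+11 = 27
Expected project duration μ = 27 days. Critical path: Flooring → Final inspection → Landscaping.

27 days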